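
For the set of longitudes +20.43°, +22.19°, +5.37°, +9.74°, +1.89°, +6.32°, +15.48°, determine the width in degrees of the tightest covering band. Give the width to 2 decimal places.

Sort the longitudes: +1.89°, +5.37°, +6.32°, +9.74°, +15.48°, +20.43°, +22.19°.
Eastward gaps between consecutive values (wrapping around): 3.48°, 0.95°, 3.42°, 5.74°, 4.95°, 1.76°, 339.70°.
Largest gap = 339.70° ⇒ minimal covering band is its complement: 360° − 339.70° = 20.30°.
Band runs from +1.89° eastward to +22.19°.

20.30°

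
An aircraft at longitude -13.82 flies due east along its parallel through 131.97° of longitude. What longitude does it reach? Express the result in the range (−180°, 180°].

Start at -13.82°; shift +131.97° → +118.15°.
+118.15° already lies in (−180°, 180°].

+118.15°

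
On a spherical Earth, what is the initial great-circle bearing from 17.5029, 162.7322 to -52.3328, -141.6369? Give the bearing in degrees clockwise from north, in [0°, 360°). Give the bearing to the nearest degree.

Δλ = -141.6369 − 162.7322 = -304.3691°; wrapped into (−180°, 180°]: 55.6309°.
θ = atan2( sin Δλ · cos φ₂ , cos φ₁ · sin φ₂ − sin φ₁ · cos φ₂ · cos Δλ )
  = atan2(0.50439, -0.85867) = 149.570° → normalised to [0°, 360°): 149.570°.

150°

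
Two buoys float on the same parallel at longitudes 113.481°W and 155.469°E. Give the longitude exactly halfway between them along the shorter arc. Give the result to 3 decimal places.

159.006°W

Signed shortest Δλ from -113.481° to +155.469° is -91.050°.
Midpoint longitude = -113.481° + (-91.050°)/2 = -113.481° − 45.525° = -159.006°.
(The naïve average (-113.481 + +155.469)/2 = 20.994° is on the wrong side of the globe.)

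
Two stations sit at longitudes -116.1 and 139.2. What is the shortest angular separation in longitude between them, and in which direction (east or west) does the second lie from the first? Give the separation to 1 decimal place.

Raw difference: 139.2 − -116.1 = 255.3°.
Normalise into (−180°, 180°]: 255.3° − 360° = -104.7°.
Negative ⇒ the second point lies to the west; separation 104.7°.

104.7° west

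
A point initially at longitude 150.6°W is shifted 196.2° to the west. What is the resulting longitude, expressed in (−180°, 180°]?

13.2°E

Start at -150.6°; shift −196.2° → -346.8°.
-346.8° lies outside (−180°, 180°]; add 360° → +13.2°.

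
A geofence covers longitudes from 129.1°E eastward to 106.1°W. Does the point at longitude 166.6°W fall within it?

Band width going east from +129.1° to -106.1°: ((-106.1 − 129.1) mod 360) = 124.8°.
Offset of -166.6° east of the west edge: ((-166.6 − 129.1) mod 360) = 64.3°.
64.3° ≤ 124.8° ⇒ inside.

Yes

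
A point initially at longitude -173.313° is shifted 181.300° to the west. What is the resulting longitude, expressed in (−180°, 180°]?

+5.387°

Start at -173.313°; shift −181.300° → -354.613°.
-354.613° lies outside (−180°, 180°]; add 360° → +5.387°.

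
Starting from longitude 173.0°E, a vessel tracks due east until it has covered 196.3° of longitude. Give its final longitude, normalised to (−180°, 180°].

Start at +173.0°; shift +196.3° → +369.3°.
+369.3° lies outside (−180°, 180°]; subtract 360° → +9.3°.

9.3°E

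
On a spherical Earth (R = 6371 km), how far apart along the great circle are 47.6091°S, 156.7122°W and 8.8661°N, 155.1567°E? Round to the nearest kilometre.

Δλ = 155.1567 − -156.7122 = 311.8689°; wrapped into (−180°, 180°]: -48.1311°.
Δφ = 8.8661 − -47.6091 = 56.4752°.
a = sin²(Δφ/2) + cos φ₁ · cos φ₂ · sin²(Δλ/2) = 0.334619.
c = 2·atan2(√a, √(1−a)) = 1.23369 rad → d = 6371·c ≈ 7859.81 km.

7860 km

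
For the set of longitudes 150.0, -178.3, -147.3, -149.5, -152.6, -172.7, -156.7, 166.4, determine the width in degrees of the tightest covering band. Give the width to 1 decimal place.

62.7°

Sort the longitudes: -178.3°, -172.7°, -156.7°, -152.6°, -149.5°, -147.3°, +150.0°, +166.4°.
Eastward gaps between consecutive values (wrapping around): 5.6°, 16.0°, 4.1°, 3.1°, 2.2°, 297.3°, 16.4°, 15.3°.
Largest gap = 297.3° ⇒ minimal covering band is its complement: 360° − 297.3° = 62.7°.
Band runs from +150.0° eastward to -147.3°, crossing the antimeridian.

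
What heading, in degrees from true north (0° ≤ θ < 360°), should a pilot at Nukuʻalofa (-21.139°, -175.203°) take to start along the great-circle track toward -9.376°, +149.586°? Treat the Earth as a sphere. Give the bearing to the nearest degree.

Δλ = 149.586 − -175.203 = 324.789°; wrapped into (−180°, 180°]: -35.211°.
θ = atan2( sin Δλ · cos φ₂ , cos φ₁ · sin φ₂ − sin φ₁ · cos φ₂ · cos Δλ )
  = atan2(-0.56889, 0.13876) = -76.292° → normalised to [0°, 360°): 283.708°.

284°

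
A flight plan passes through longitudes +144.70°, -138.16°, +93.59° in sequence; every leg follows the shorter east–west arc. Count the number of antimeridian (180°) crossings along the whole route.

2

Leg 1: +144.70° → -138.16°, shortest Δλ = 77.14° (east) — crosses 180°.
Leg 2: -138.16° → +93.59°, shortest Δλ = -128.25° (west) — crosses 180°.
Total crossings: 2.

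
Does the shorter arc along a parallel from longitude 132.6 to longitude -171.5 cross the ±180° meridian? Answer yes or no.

Yes

Naïve |-171.5 − 132.6| = 304.1° > 180°, so the shorter arc goes the other way round — across 180°.
Signed shortest Δλ = ((-171.5 − 132.6 + 180) mod 360) − 180 = 55.9°.
Going east by 55.9° from +132.6° passes through 180° before reaching -171.5°.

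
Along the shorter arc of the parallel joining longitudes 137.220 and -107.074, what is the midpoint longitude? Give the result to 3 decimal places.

Signed shortest Δλ from +137.220° to -107.074° is +115.706°.
Midpoint longitude = +137.220° + (+115.706°)/2 = +137.220° + 57.853° = +195.073°.
Normalise into (−180°, 180°]: -164.927°.
(The naïve average (+137.220 + -107.074)/2 = 15.073° is on the wrong side of the globe.)

-164.927°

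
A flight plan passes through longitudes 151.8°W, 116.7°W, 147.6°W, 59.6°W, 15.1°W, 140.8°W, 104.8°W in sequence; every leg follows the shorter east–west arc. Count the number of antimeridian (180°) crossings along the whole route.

Leg 1: -151.8° → -116.7°, shortest Δλ = 35.1° (east) — does not cross 180°.
Leg 2: -116.7° → -147.6°, shortest Δλ = -30.9° (west) — does not cross 180°.
Leg 3: -147.6° → -59.6°, shortest Δλ = 88.0° (east) — does not cross 180°.
Leg 4: -59.6° → -15.1°, shortest Δλ = 44.5° (east) — does not cross 180°.
Leg 5: -15.1° → -140.8°, shortest Δλ = -125.7° (west) — does not cross 180°.
Leg 6: -140.8° → -104.8°, shortest Δλ = 36.0° (east) — does not cross 180°.
Total crossings: 0.

0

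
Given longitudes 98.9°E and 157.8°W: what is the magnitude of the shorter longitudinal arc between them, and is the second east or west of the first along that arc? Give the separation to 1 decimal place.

103.3° east

Raw difference: -157.8 − 98.9 = -256.7°.
Normalise into (−180°, 180°]: -256.7° + 360° = 103.3°.
Positive ⇒ the second point lies to the east; separation 103.3°.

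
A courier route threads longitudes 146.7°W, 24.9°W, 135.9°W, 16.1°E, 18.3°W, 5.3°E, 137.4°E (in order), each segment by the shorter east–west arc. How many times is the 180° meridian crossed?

0

Leg 1: -146.7° → -24.9°, shortest Δλ = 121.8° (east) — does not cross 180°.
Leg 2: -24.9° → -135.9°, shortest Δλ = -111.0° (west) — does not cross 180°.
Leg 3: -135.9° → +16.1°, shortest Δλ = 152.0° (east) — does not cross 180°.
Leg 4: +16.1° → -18.3°, shortest Δλ = -34.4° (west) — does not cross 180°.
Leg 5: -18.3° → +5.3°, shortest Δλ = 23.6° (east) — does not cross 180°.
Leg 6: +5.3° → +137.4°, shortest Δλ = 132.1° (east) — does not cross 180°.
Total crossings: 0.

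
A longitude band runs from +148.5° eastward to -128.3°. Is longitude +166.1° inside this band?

Yes

Band width going east from +148.5° to -128.3°: ((-128.3 − 148.5) mod 360) = 83.2°.
Offset of +166.1° east of the west edge: ((166.1 − 148.5) mod 360) = 17.6°.
17.6° ≤ 83.2° ⇒ inside.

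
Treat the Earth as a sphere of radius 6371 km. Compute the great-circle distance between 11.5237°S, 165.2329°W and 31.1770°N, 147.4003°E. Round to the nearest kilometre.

Δλ = 147.4003 − -165.2329 = 312.6332°; wrapped into (−180°, 180°]: -47.3668°.
Δφ = 31.1770 − -11.5237 = 42.7007°.
a = sin²(Δφ/2) + cos φ₁ · cos φ₂ · sin²(Δλ/2) = 0.267810.
c = 2·atan2(√a, √(1−a)) = 1.08786 rad → d = 6371·c ≈ 6930.76 km.

6931 km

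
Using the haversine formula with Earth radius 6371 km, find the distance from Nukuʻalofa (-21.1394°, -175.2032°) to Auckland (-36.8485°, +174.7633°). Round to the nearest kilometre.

Δλ = 174.7633 − -175.2032 = 349.9665°; wrapped into (−180°, 180°]: -10.0335°.
Δφ = -36.8485 − -21.1394 = -15.7091°.
a = sin²(Δφ/2) + cos φ₁ · cos φ₂ · sin²(Δλ/2) = 0.024383.
c = 2·atan2(√a, √(1−a)) = 0.31359 rad → d = 6371·c ≈ 1997.85 km.

1998 km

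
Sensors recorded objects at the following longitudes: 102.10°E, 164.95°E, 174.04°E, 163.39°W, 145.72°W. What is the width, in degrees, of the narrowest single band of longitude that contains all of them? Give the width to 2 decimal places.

112.18°

Sort the longitudes: -163.39°, -145.72°, +102.10°, +164.95°, +174.04°.
Eastward gaps between consecutive values (wrapping around): 17.67°, 247.82°, 62.85°, 9.09°, 22.57°.
Largest gap = 247.82° ⇒ minimal covering band is its complement: 360° − 247.82° = 112.18°.
Band runs from +102.10° eastward to -145.72°, crossing the antimeridian.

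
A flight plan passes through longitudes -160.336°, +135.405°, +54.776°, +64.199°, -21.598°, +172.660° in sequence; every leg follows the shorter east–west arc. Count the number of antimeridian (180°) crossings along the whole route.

Leg 1: -160.336° → +135.405°, shortest Δλ = -64.259° (west) — crosses 180°.
Leg 2: +135.405° → +54.776°, shortest Δλ = -80.629° (west) — does not cross 180°.
Leg 3: +54.776° → +64.199°, shortest Δλ = 9.423° (east) — does not cross 180°.
Leg 4: +64.199° → -21.598°, shortest Δλ = -85.797° (west) — does not cross 180°.
Leg 5: -21.598° → +172.660°, shortest Δλ = -165.742° (west) — crosses 180°.
Total crossings: 2.

2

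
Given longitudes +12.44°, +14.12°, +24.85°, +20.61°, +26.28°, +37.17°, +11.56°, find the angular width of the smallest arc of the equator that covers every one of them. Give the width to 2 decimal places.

25.61°

Sort the longitudes: +11.56°, +12.44°, +14.12°, +20.61°, +24.85°, +26.28°, +37.17°.
Eastward gaps between consecutive values (wrapping around): 0.88°, 1.68°, 6.49°, 4.24°, 1.43°, 10.89°, 334.39°.
Largest gap = 334.39° ⇒ minimal covering band is its complement: 360° − 334.39° = 25.61°.
Band runs from +11.56° eastward to +37.17°.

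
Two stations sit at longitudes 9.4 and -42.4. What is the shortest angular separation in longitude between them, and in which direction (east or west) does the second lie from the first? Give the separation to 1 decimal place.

51.8° west

Raw difference: -42.4 − 9.4 = -51.8°.
Normalise into (−180°, 180°]: -51.8° stays -51.8°.
Negative ⇒ the second point lies to the west; separation 51.8°.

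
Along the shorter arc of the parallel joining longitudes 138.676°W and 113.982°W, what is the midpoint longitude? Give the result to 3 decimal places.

126.329°W

Signed shortest Δλ from -138.676° to -113.982° is +24.694°.
Midpoint longitude = -138.676° + (+24.694°)/2 = -138.676° + 12.347° = -126.329°.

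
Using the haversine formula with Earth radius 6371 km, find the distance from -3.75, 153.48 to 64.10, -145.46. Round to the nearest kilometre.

Δλ = -145.46 − 153.48 = -298.94°; wrapped into (−180°, 180°]: 61.06°.
Δφ = 64.10 − -3.75 = 67.85°.
a = sin²(Δφ/2) + cos φ₁ · cos φ₂ · sin²(Δλ/2) = 0.423960.
c = 2·atan2(√a, √(1−a)) = 1.41812 rad → d = 6371·c ≈ 9034.87 km.

9035 km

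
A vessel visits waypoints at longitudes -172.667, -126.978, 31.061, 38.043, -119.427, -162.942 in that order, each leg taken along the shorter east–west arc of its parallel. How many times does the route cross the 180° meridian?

Leg 1: -172.667° → -126.978°, shortest Δλ = 45.689° (east) — does not cross 180°.
Leg 2: -126.978° → +31.061°, shortest Δλ = 158.039° (east) — does not cross 180°.
Leg 3: +31.061° → +38.043°, shortest Δλ = 6.982° (east) — does not cross 180°.
Leg 4: +38.043° → -119.427°, shortest Δλ = -157.47° (west) — does not cross 180°.
Leg 5: -119.427° → -162.942°, shortest Δλ = -43.515° (west) — does not cross 180°.
Total crossings: 0.

0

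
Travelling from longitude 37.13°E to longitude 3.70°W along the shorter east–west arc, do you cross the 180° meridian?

Signed shortest Δλ = ((-3.70 − 37.13 + 180) mod 360) − 180 = -40.83°.
Going west by 40.83° from +37.13° reaches -3.70° without touching 180°.

No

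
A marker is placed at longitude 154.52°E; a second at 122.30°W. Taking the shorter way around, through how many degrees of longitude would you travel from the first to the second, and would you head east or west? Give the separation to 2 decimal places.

83.18° east

Raw difference: -122.30 − 154.52 = -276.82°.
Normalise into (−180°, 180°]: -276.82° + 360° = 83.18°.
Positive ⇒ the second point lies to the east; separation 83.18°.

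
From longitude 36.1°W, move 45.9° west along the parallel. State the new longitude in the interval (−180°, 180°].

Start at -36.1°; shift −45.9° → -82.0°.
-82.0° already lies in (−180°, 180°].

82.0°W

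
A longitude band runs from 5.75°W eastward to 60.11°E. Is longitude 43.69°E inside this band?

Yes

Band width going east from -5.75° to +60.11°: ((60.11 − -5.75) mod 360) = 65.86°.
Offset of +43.69° east of the west edge: ((43.69 − -5.75) mod 360) = 49.44°.
49.44° ≤ 65.86° ⇒ inside.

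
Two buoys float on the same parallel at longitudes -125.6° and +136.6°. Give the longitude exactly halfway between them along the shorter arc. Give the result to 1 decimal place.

-174.5°

Signed shortest Δλ from -125.6° to +136.6° is -97.8°.
Midpoint longitude = -125.6° + (-97.8°)/2 = -125.6° − 48.9° = -174.5°.
(The naïve average (-125.6 + +136.6)/2 = 5.5° is on the wrong side of the globe.)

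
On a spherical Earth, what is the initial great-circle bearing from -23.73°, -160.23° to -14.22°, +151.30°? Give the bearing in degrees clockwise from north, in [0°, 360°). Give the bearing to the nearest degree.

273°

Δλ = 151.30 − -160.23 = 311.53°; wrapped into (−180°, 180°]: -48.47°.
θ = atan2( sin Δλ · cos φ₂ , cos φ₁ · sin φ₂ − sin φ₁ · cos φ₂ · cos Δλ )
  = atan2(-0.72567, 0.03376) = -87.336° → normalised to [0°, 360°): 272.664°.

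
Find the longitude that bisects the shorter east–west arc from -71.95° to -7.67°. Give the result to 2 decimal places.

Signed shortest Δλ from -71.95° to -7.67° is +64.28°.
Midpoint longitude = -71.95° + (+64.28°)/2 = -71.95° + 32.14° = -39.81°.

-39.81°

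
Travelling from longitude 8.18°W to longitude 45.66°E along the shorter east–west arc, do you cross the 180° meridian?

Signed shortest Δλ = ((45.66 − -8.18 + 180) mod 360) − 180 = 53.84°.
Going east by 53.84° from -8.18° reaches +45.66° without touching 180°.

No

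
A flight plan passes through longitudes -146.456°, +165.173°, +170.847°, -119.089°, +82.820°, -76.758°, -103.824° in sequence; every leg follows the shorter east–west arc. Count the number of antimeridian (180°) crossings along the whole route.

3

Leg 1: -146.456° → +165.173°, shortest Δλ = -48.371° (west) — crosses 180°.
Leg 2: +165.173° → +170.847°, shortest Δλ = 5.674° (east) — does not cross 180°.
Leg 3: +170.847° → -119.089°, shortest Δλ = 70.064° (east) — crosses 180°.
Leg 4: -119.089° → +82.820°, shortest Δλ = -158.091° (west) — crosses 180°.
Leg 5: +82.820° → -76.758°, shortest Δλ = -159.578° (west) — does not cross 180°.
Leg 6: -76.758° → -103.824°, shortest Δλ = -27.066° (west) — does not cross 180°.
Total crossings: 3.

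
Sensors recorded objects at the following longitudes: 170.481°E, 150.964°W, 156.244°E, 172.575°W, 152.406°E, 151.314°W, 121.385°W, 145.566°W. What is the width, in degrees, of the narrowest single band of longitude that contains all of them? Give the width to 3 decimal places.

86.209°

Sort the longitudes: -172.575°, -151.314°, -150.964°, -145.566°, -121.385°, +152.406°, +156.244°, +170.481°.
Eastward gaps between consecutive values (wrapping around): 21.261°, 0.350°, 5.398°, 24.181°, 273.791°, 3.838°, 14.237°, 16.944°.
Largest gap = 273.791° ⇒ minimal covering band is its complement: 360° − 273.791° = 86.209°.
Band runs from +152.406° eastward to -121.385°, crossing the antimeridian.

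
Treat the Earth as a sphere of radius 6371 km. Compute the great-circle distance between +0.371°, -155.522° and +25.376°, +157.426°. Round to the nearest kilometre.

5760 km

Δλ = 157.426 − -155.522 = 312.948°; wrapped into (−180°, 180°]: -47.052°.
Δφ = 25.376 − 0.371 = 25.005°.
a = sin²(Δφ/2) + cos φ₁ · cos φ₂ · sin²(Δλ/2) = 0.190821.
c = 2·atan2(√a, √(1−a)) = 0.90414 rad → d = 6371·c ≈ 5760.31 km.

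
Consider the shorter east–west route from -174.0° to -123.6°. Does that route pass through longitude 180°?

Signed shortest Δλ = ((-123.6 − -174.0 + 180) mod 360) − 180 = 50.4°.
Going east by 50.4° from -174.0° reaches -123.6° without touching 180°.

No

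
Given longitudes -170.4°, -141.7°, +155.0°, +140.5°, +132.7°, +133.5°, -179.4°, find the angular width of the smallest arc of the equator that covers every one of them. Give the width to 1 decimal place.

85.6°

Sort the longitudes: -179.4°, -170.4°, -141.7°, +132.7°, +133.5°, +140.5°, +155.0°.
Eastward gaps between consecutive values (wrapping around): 9.0°, 28.7°, 274.4°, 0.8°, 7.0°, 14.5°, 25.6°.
Largest gap = 274.4° ⇒ minimal covering band is its complement: 360° − 274.4° = 85.6°.
Band runs from +132.7° eastward to -141.7°, crossing the antimeridian.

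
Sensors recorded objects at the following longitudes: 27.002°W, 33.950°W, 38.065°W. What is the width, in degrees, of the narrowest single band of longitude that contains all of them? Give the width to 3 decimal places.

11.063°

Sort the longitudes: -38.065°, -33.950°, -27.002°.
Eastward gaps between consecutive values (wrapping around): 4.115°, 6.948°, 348.937°.
Largest gap = 348.937° ⇒ minimal covering band is its complement: 360° − 348.937° = 11.063°.
Band runs from -38.065° eastward to -27.002°.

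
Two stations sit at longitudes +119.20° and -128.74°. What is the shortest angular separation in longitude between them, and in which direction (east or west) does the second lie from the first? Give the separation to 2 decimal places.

Raw difference: -128.74 − 119.20 = -247.94°.
Normalise into (−180°, 180°]: -247.94° + 360° = 112.06°.
Positive ⇒ the second point lies to the east; separation 112.06°.

112.06° east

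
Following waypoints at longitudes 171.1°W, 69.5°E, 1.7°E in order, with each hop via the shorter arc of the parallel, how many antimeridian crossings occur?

1

Leg 1: -171.1° → +69.5°, shortest Δλ = -119.4° (west) — crosses 180°.
Leg 2: +69.5° → +1.7°, shortest Δλ = -67.8° (west) — does not cross 180°.
Total crossings: 1.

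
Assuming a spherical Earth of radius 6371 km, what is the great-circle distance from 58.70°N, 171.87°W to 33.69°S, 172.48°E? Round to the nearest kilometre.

10376 km

Δλ = 172.48 − -171.87 = 344.35°; wrapped into (−180°, 180°]: -15.65°.
Δφ = -33.69 − 58.70 = -92.39°.
a = sin²(Δφ/2) + cos φ₁ · cos φ₂ · sin²(Δλ/2) = 0.528863.
c = 2·atan2(√a, √(1−a)) = 1.62855 rad → d = 6371·c ≈ 10375.52 km.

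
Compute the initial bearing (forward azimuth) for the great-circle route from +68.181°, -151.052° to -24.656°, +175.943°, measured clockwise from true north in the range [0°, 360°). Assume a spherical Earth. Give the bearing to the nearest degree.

Δλ = 175.943 − -151.052 = 326.995°; wrapped into (−180°, 180°]: -33.005°.
θ = atan2( sin Δλ · cos φ₂ , cos φ₁ · sin φ₂ − sin φ₁ · cos φ₂ · cos Δλ )
  = atan2(-0.49505, -0.86262) = -150.149° → normalised to [0°, 360°): 209.851°.

210°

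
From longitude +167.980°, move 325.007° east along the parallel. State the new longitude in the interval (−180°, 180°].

+132.987°

Start at +167.980°; shift +325.007° → +492.987°.
+492.987° lies outside (−180°, 180°]; subtract 360° → +132.987°.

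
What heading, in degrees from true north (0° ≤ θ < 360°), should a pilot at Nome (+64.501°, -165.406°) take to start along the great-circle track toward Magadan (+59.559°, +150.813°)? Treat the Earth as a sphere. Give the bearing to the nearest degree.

Δλ = 150.813 − -165.406 = 316.219°; wrapped into (−180°, 180°]: -43.781°.
θ = atan2( sin Δλ · cos φ₂ , cos φ₁ · sin φ₂ − sin φ₁ · cos φ₂ · cos Δλ )
  = atan2(-0.35055, 0.04099) = -83.331° → normalised to [0°, 360°): 276.669°.

277°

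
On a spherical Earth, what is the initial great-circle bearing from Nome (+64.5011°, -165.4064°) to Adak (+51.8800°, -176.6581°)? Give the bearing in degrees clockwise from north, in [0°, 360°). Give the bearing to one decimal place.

Δλ = -176.6581 − -165.4064 = -11.2517°.
θ = atan2( sin Δλ · cos φ₂ , cos φ₁ · sin φ₂ − sin φ₁ · cos φ₂ · cos Δλ )
  = atan2(-0.12045, -0.20779) = -149.901° → normalised to [0°, 360°): 210.099°.

210.1°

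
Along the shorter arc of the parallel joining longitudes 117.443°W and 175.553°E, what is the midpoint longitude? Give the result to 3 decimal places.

Signed shortest Δλ from -117.443° to +175.553° is -67.004°.
Midpoint longitude = -117.443° + (-67.004°)/2 = -117.443° − 33.502° = -150.945°.
(The naïve average (-117.443 + +175.553)/2 = 29.055° is on the wrong side of the globe.)

150.945°W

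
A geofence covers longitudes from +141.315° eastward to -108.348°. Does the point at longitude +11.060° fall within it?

Band width going east from +141.315° to -108.348°: ((-108.348 − 141.315) mod 360) = 110.337°.
Offset of +11.060° east of the west edge: ((11.060 − 141.315) mod 360) = 229.745°.
229.745° > 110.337° ⇒ outside.

No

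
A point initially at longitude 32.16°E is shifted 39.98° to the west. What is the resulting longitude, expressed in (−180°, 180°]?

7.82°W

Start at +32.16°; shift −39.98° → -7.82°.
-7.82° already lies in (−180°, 180°].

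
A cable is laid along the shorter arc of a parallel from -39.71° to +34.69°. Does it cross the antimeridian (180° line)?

Signed shortest Δλ = ((34.69 − -39.71 + 180) mod 360) − 180 = 74.4°.
Going east by 74.4° from -39.71° reaches +34.69° without touching 180°.

No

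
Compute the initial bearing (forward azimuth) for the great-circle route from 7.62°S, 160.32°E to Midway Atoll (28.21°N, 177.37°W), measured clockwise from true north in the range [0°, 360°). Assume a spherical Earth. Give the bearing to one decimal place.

Δλ = -177.37 − 160.32 = -337.69°; wrapped into (−180°, 180°]: 22.31°.
θ = atan2( sin Δλ · cos φ₂ , cos φ₁ · sin φ₂ − sin φ₁ · cos φ₂ · cos Δλ )
  = atan2(0.33453, 0.57664) = 30.120° → normalised to [0°, 360°): 30.120°.

30.1°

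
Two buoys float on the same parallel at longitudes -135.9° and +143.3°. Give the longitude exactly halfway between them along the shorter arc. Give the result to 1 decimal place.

-176.3°

Signed shortest Δλ from -135.9° to +143.3° is -80.8°.
Midpoint longitude = -135.9° + (-80.8°)/2 = -135.9° − 40.4° = -176.3°.
(The naïve average (-135.9 + +143.3)/2 = 3.7° is on the wrong side of the globe.)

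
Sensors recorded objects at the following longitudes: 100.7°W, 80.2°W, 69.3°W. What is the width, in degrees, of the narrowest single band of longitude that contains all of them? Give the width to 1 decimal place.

31.4°

Sort the longitudes: -100.7°, -80.2°, -69.3°.
Eastward gaps between consecutive values (wrapping around): 20.5°, 10.9°, 328.6°.
Largest gap = 328.6° ⇒ minimal covering band is its complement: 360° − 328.6° = 31.4°.
Band runs from -100.7° eastward to -69.3°.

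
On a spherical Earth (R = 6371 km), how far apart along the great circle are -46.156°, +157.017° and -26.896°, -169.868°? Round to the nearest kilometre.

Δλ = -169.868 − 157.017 = -326.885°; wrapped into (−180°, 180°]: 33.115°.
Δφ = -26.896 − -46.156 = 19.260°.
a = sin²(Δφ/2) + cos φ₁ · cos φ₂ · sin²(Δλ/2) = 0.078154.
c = 2·atan2(√a, √(1−a)) = 0.56667 rad → d = 6371·c ≈ 3610.28 km.

3610 km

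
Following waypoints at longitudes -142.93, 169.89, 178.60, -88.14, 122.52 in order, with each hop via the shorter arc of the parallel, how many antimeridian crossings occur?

3

Leg 1: -142.93° → +169.89°, shortest Δλ = -47.18° (west) — crosses 180°.
Leg 2: +169.89° → +178.60°, shortest Δλ = 8.71° (east) — does not cross 180°.
Leg 3: +178.60° → -88.14°, shortest Δλ = 93.26° (east) — crosses 180°.
Leg 4: -88.14° → +122.52°, shortest Δλ = -149.34° (west) — crosses 180°.
Total crossings: 3.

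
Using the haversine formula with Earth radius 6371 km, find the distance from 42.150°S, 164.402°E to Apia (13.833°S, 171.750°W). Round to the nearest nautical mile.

2103 nmi

Δλ = -171.750 − 164.402 = -336.152°; wrapped into (−180°, 180°]: 23.848°.
Δφ = -13.833 − -42.150 = 28.317°.
a = sin²(Δφ/2) + cos φ₁ · cos φ₂ · sin²(Δλ/2) = 0.090563.
c = 2·atan2(√a, √(1−a)) = 0.61135 rad → d = 6371·c ≈ 3894.91 km ≈ 2103.09 nmi.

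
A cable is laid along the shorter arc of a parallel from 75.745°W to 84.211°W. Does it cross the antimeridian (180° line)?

No

Signed shortest Δλ = ((-84.211 − -75.745 + 180) mod 360) − 180 = -8.466°.
Going west by 8.466° from -75.745° reaches -84.211° without touching 180°.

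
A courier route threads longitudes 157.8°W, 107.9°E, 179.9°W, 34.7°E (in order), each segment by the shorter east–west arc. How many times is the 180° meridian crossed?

Leg 1: -157.8° → +107.9°, shortest Δλ = -94.3° (west) — crosses 180°.
Leg 2: +107.9° → -179.9°, shortest Δλ = 72.2° (east) — crosses 180°.
Leg 3: -179.9° → +34.7°, shortest Δλ = -145.4° (west) — crosses 180°.
Total crossings: 3.

3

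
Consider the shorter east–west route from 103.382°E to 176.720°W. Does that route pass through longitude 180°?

Naïve |-176.720 − 103.382| = 280.102° > 180°, so the shorter arc goes the other way round — across 180°.
Signed shortest Δλ = ((-176.720 − 103.382 + 180) mod 360) − 180 = 79.898°.
Going east by 79.898° from +103.382° passes through 180° before reaching -176.720°.

Yes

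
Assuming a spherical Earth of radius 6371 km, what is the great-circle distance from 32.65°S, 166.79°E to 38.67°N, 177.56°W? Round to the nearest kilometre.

Δλ = -177.56 − 166.79 = -344.35°; wrapped into (−180°, 180°]: 15.65°.
Δφ = 38.67 − -32.65 = 71.32°.
a = sin²(Δφ/2) + cos φ₁ · cos φ₂ · sin²(Δλ/2) = 0.352044.
c = 2·atan2(√a, √(1−a)) = 1.27039 rad → d = 6371·c ≈ 8093.63 km.

8094 km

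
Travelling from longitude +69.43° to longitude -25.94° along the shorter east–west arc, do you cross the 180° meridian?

No

Signed shortest Δλ = ((-25.94 − 69.43 + 180) mod 360) − 180 = -95.37°.
Going west by 95.37° from +69.43° reaches -25.94° without touching 180°.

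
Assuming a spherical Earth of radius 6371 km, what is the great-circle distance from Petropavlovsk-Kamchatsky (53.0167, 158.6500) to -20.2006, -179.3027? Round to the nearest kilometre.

8414 km

Δλ = -179.3027 − 158.6500 = -337.9527°; wrapped into (−180°, 180°]: 22.0473°.
Δφ = -20.2006 − 53.0167 = -73.2173°.
a = sin²(Δφ/2) + cos φ₁ · cos φ₂ · sin²(Δλ/2) = 0.376271.
c = 2·atan2(√a, √(1−a)) = 1.32074 rad → d = 6371·c ≈ 8414.44 km.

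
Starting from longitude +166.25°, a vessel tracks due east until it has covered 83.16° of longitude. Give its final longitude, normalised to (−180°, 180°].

Start at +166.25°; shift +83.16° → +249.41°.
+249.41° lies outside (−180°, 180°]; subtract 360° → -110.59°.

-110.59°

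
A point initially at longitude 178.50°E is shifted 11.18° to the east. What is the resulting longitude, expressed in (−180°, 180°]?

170.32°W

Start at +178.50°; shift +11.18° → +189.68°.
+189.68° lies outside (−180°, 180°]; subtract 360° → -170.32°.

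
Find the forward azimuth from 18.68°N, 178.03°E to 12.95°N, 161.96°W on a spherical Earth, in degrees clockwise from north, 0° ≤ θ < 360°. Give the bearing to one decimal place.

Δλ = -161.96 − 178.03 = -339.99°; wrapped into (−180°, 180°]: 20.01°.
θ = atan2( sin Δλ · cos φ₂ , cos φ₁ · sin φ₂ − sin φ₁ · cos φ₂ · cos Δλ )
  = atan2(0.33348, -0.08100) = 103.652° → normalised to [0°, 360°): 103.652°.

103.7°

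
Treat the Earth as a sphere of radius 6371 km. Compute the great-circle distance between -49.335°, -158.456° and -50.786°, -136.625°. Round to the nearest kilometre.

1561 km

Δλ = -136.625 − -158.456 = 21.831°.
Δφ = -50.786 − -49.335 = -1.451°.
a = sin²(Δφ/2) + cos φ₁ · cos φ₂ · sin²(Δλ/2) = 0.014933.
c = 2·atan2(√a, √(1−a)) = 0.24501 rad → d = 6371·c ≈ 1560.97 km.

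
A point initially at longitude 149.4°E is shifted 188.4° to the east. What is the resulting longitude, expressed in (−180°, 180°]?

Start at +149.4°; shift +188.4° → +337.8°.
+337.8° lies outside (−180°, 180°]; subtract 360° → -22.2°.

22.2°W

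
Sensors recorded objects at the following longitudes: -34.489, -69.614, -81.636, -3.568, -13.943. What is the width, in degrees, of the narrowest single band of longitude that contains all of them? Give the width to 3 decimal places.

Sort the longitudes: -81.636°, -69.614°, -34.489°, -13.943°, -3.568°.
Eastward gaps between consecutive values (wrapping around): 12.022°, 35.125°, 20.546°, 10.375°, 281.932°.
Largest gap = 281.932° ⇒ minimal covering band is its complement: 360° − 281.932° = 78.068°.
Band runs from -81.636° eastward to -3.568°.

78.068°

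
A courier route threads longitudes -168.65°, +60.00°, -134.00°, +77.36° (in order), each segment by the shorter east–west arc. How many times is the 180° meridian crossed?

3

Leg 1: -168.65° → +60.00°, shortest Δλ = -131.35° (west) — crosses 180°.
Leg 2: +60.00° → -134.00°, shortest Δλ = 166.0° (east) — crosses 180°.
Leg 3: -134.00° → +77.36°, shortest Δλ = -148.64° (west) — crosses 180°.
Total crossings: 3.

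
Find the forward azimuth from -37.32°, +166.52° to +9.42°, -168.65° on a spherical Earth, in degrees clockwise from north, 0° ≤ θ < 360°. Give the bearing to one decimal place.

Δλ = -168.65 − 166.52 = -335.17°; wrapped into (−180°, 180°]: 24.83°.
θ = atan2( sin Δλ · cos φ₂ , cos φ₁ · sin φ₂ − sin φ₁ · cos φ₂ · cos Δλ )
  = atan2(0.41426, 0.67296) = 31.616° → normalised to [0°, 360°): 31.616°.

31.6°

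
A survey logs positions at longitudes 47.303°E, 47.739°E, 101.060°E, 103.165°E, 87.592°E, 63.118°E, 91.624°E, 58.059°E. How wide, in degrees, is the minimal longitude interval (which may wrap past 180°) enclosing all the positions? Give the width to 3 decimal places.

55.862°

Sort the longitudes: +47.303°, +47.739°, +58.059°, +63.118°, +87.592°, +91.624°, +101.060°, +103.165°.
Eastward gaps between consecutive values (wrapping around): 0.436°, 10.320°, 5.059°, 24.474°, 4.032°, 9.436°, 2.105°, 304.138°.
Largest gap = 304.138° ⇒ minimal covering band is its complement: 360° − 304.138° = 55.862°.
Band runs from +47.303° eastward to +103.165°.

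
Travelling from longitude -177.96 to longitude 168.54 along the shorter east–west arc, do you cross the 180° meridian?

Naïve |168.54 − -177.96| = 346.5° > 180°, so the shorter arc goes the other way round — across 180°.
Signed shortest Δλ = ((168.54 − -177.96 + 180) mod 360) − 180 = -13.5°.
Going west by 13.5° from -177.96° passes through 180° before reaching +168.54°.

Yes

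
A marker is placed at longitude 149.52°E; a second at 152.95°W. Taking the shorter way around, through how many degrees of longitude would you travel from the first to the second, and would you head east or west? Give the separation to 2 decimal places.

Raw difference: -152.95 − 149.52 = -302.47°.
Normalise into (−180°, 180°]: -302.47° + 360° = 57.53°.
Positive ⇒ the second point lies to the east; separation 57.53°.

57.53° east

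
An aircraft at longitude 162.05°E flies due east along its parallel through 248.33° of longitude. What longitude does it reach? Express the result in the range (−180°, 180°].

Start at +162.05°; shift +248.33° → +410.38°.
+410.38° lies outside (−180°, 180°]; subtract 360° → +50.38°.

50.38°E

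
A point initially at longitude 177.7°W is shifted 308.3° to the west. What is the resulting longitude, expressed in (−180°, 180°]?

126.0°W

Start at -177.7°; shift −308.3° → -486.0°.
-486.0° lies outside (−180°, 180°]; add 360° → -126.0°.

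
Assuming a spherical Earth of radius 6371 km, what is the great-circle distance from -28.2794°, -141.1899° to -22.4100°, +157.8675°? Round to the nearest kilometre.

Δλ = 157.8675 − -141.1899 = 299.0574°; wrapped into (−180°, 180°]: -60.9426°.
Δφ = -22.4100 − -28.2794 = 5.8694°.
a = sin²(Δφ/2) + cos φ₁ · cos φ₂ · sin²(Δλ/2) = 0.211983.
c = 2·atan2(√a, √(1−a)) = 0.95693 rad → d = 6371·c ≈ 6096.59 km.

6097 km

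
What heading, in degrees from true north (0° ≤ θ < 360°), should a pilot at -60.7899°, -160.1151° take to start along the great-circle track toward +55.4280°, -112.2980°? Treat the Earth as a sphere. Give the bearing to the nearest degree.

30°

Δλ = -112.2980 − -160.1151 = 47.8171°.
θ = atan2( sin Δλ · cos φ₂ , cos φ₁ · sin φ₂ − sin φ₁ · cos φ₂ · cos Δλ )
  = atan2(0.42048, 0.73442) = 29.792° → normalised to [0°, 360°): 29.792°.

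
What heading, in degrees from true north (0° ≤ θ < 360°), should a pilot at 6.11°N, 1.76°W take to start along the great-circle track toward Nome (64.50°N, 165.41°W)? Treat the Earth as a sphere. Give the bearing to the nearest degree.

Δλ = -165.41 − -1.76 = -163.65°.
θ = atan2( sin Δλ · cos φ₂ , cos φ₁ · sin φ₂ − sin φ₁ · cos φ₂ · cos Δλ )
  = atan2(-0.12119, 0.94143) = -7.335° → normalised to [0°, 360°): 352.665°.

353°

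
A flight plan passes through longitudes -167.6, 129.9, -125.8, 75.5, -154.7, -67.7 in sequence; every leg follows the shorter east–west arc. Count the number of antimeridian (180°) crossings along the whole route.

4

Leg 1: -167.6° → +129.9°, shortest Δλ = -62.5° (west) — crosses 180°.
Leg 2: +129.9° → -125.8°, shortest Δλ = 104.3° (east) — crosses 180°.
Leg 3: -125.8° → +75.5°, shortest Δλ = -158.7° (west) — crosses 180°.
Leg 4: +75.5° → -154.7°, shortest Δλ = 129.8° (east) — crosses 180°.
Leg 5: -154.7° → -67.7°, shortest Δλ = 87.0° (east) — does not cross 180°.
Total crossings: 4.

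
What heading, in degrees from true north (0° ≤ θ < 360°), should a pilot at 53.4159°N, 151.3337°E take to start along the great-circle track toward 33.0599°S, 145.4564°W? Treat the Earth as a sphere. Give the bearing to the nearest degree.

130°

Δλ = -145.4564 − 151.3337 = -296.7901°; wrapped into (−180°, 180°]: 63.2099°.
θ = atan2( sin Δλ · cos φ₂ , cos φ₁ · sin φ₂ − sin φ₁ · cos φ₂ · cos Δλ )
  = atan2(0.74814, -0.62846) = 130.031° → normalised to [0°, 360°): 130.031°.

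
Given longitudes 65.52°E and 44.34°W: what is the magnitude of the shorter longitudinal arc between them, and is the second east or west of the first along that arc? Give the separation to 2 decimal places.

109.86° west

Raw difference: -44.34 − 65.52 = -109.86°.
Normalise into (−180°, 180°]: -109.86° stays -109.86°.
Negative ⇒ the second point lies to the west; separation 109.86°.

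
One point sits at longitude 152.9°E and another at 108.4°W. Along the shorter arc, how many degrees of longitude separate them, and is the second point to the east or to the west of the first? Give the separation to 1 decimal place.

98.7° east

Raw difference: -108.4 − 152.9 = -261.3°.
Normalise into (−180°, 180°]: -261.3° + 360° = 98.7°.
Positive ⇒ the second point lies to the east; separation 98.7°.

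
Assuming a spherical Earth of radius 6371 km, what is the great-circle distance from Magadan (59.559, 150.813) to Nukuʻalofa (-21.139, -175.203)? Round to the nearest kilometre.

9491 km

Δλ = -175.203 − 150.813 = -326.016°; wrapped into (−180°, 180°]: 33.984°.
Δφ = -21.139 − 59.559 = -80.698°.
a = sin²(Δφ/2) + cos φ₁ · cos φ₂ · sin²(Δλ/2) = 0.459539.
c = 2·atan2(√a, √(1−a)) = 1.48979 rad → d = 6371·c ≈ 9491.42 km.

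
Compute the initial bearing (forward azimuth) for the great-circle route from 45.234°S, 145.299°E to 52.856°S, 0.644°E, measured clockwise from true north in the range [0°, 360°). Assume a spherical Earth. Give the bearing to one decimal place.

201.0°

Δλ = 0.644 − 145.299 = -144.655°.
θ = atan2( sin Δλ · cos φ₂ , cos φ₁ · sin φ₂ − sin φ₁ · cos φ₂ · cos Δλ )
  = atan2(-0.34931, -0.91103) = -159.022° → normalised to [0°, 360°): 200.978°.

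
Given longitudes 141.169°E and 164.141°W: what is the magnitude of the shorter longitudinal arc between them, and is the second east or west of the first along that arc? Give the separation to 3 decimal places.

54.690° east

Raw difference: -164.141 − 141.169 = -305.31°.
Normalise into (−180°, 180°]: -305.31° + 360° = 54.69°.
Positive ⇒ the second point lies to the east; separation 54.690°.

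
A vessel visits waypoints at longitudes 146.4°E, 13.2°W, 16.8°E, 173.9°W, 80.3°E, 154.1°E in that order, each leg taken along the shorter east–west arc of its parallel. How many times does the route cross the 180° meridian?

2

Leg 1: +146.4° → -13.2°, shortest Δλ = -159.6° (west) — does not cross 180°.
Leg 2: -13.2° → +16.8°, shortest Δλ = 30.0° (east) — does not cross 180°.
Leg 3: +16.8° → -173.9°, shortest Δλ = 169.3° (east) — crosses 180°.
Leg 4: -173.9° → +80.3°, shortest Δλ = -105.8° (west) — crosses 180°.
Leg 5: +80.3° → +154.1°, shortest Δλ = 73.8° (east) — does not cross 180°.
Total crossings: 2.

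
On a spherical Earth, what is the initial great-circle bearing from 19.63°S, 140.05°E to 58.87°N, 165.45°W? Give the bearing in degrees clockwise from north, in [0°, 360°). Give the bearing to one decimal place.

24.9°

Δλ = -165.45 − 140.05 = -305.50°; wrapped into (−180°, 180°]: 54.50°.
θ = atan2( sin Δλ · cos φ₂ , cos φ₁ · sin φ₂ − sin φ₁ · cos φ₂ · cos Δλ )
  = atan2(0.42088, 0.90710) = 24.891° → normalised to [0°, 360°): 24.891°.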